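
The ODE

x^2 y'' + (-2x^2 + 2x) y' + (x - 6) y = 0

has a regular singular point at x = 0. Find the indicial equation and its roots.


Divide by x^2 to reach normal form y'' + P_1(x) y' + P_2(x) y = 0 with P_1(x) = -2 + 2/x and P_2(x) = 1/x - 6/x^2.
x = 0 is a singular point because the y'-coefficient -2 + 2/x has a pole at x = 0 and the y-coefficient 1/x - 6/x^2 has a pole at x = 0.
It is a regular singular point because x P_1(x) = p(x) = 2 - 2x and x^2 P_2(x) = q(x) = x - 6 are polynomials, hence analytic at x = 0.
p(0) = 2,  q(0) = -6.
Indicial equation: r(r-1) + p(0) r + q(0) = 0, i.e. r^2 + (p(0) - 1) r + q(0) = 0, i.e. r^2 + 1 r - 6 = 0.
Discriminant: (1)^2 - 4(-6) = 25, so r = (-1 ± 5)/2.
Solving: r_1 = 2, r_2 = -3.

indicial: r^2 + 1 r - 6 = 0; roots r_1 = 2, r_2 = -3


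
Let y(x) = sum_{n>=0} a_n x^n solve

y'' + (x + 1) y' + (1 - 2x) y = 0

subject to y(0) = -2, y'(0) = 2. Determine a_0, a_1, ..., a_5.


Ansatz: y(x) = sum_{n>=0} a_n x^n, so y'(x) = sum_{n>=1} n a_n x^(n-1) and y''(x) = sum_{n>=2} n(n-1) a_n x^(n-2).
Substitute into P(x) y'' + Q(x) y' + R(x) y = 0 with P(x) = 1, Q(x) = x + 1, R(x) = 1 - 2x, and match powers of x.
Initial conditions: a_0 = -2, a_1 = 2.
Setting the coefficient of each power of x to zero and solving order by order (substituting the coefficients already found):
  x^0: 2 a_2 + a_1 + a_0 = 0  ->  2 a_2 = -a_1 - a_0 = 0  ->  a_2 = 0
  x^1: 6 a_3 + 2 a_2 + 2 a_1 - 2 a_0 = 0  ->  6 a_3 = -2 a_2 - 2 a_1 + 2 a_0 = -8  ->  a_3 = -4/3
  x^2: 12 a_4 + 3 a_3 + 3 a_2 - 2 a_1 = 0  ->  12 a_4 = -3 a_3 - 3 a_2 + 2 a_1 = 8  ->  a_4 = 2/3
  x^3: 20 a_5 + 4 a_4 + 4 a_3 - 2 a_2 = 0  ->  20 a_5 = -4 a_4 - 4 a_3 + 2 a_2 = 8/3  ->  a_5 = 2/15
Truncated series: y(x) = -2 + 2 x - (4/3) x^3 + (2/3) x^4 + (2/15) x^5 + O(x^6).

a_0 = -2; a_1 = 2; a_2 = 0; a_3 = -4/3; a_4 = 2/3; a_5 = 2/15


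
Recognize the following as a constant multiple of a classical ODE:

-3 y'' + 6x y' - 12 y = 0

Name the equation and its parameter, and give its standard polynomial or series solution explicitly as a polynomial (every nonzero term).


All three coefficients share the factor -3; dividing through by -3 gives  y'' - 2x y' + 4 y = 0.
This matches the Hermite equation y'' - 2x y' + 2n y = 0 with 2n = 4, so n = 2; the polynomial solution is H_2(x).
With y = sum_k a_k x^k, matching x^k gives (k+2)(k+1) a_{k+2} = 2(k - n) a_k = 2(k - 2) a_k. The right side vanishes at k = 2, so the series with the parity of 2 terminates at degree 2.
Standard normalization: leading coefficient of H_n is 2^n, so a_2 = 2^2 = 4. Work downward with a_k = (k+1)(k+2) a_{k+2} / (2(k - n)):
  a_0 = (1)(2)(4) / (2(0 - 2)) = 8/(-4) = -2
Hence H_2(x) = 4 x^2 - 2.

H_2(x); series = 4 x^2 - 2


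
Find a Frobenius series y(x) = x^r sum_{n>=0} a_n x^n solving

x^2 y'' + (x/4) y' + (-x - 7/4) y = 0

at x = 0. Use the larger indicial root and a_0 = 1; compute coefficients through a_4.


Write in Frobenius form y'' + (p(x)/x) y' + (q(x)/x^2) y = 0:
  p(x) = 1/4,  q(x) = -x - 7/4.
Indicial equation: r(r-1) + (1/4) r + (-7/4) = 0 -> roots r_1 = 7/4, r_2 = -1.
Take r = r_1 = 7/4. Let y(x) = x^r sum_{n>=0} a_n x^n with a_0 = 1.
Substitute y = x^r sum a_n x^n and match x^{r+n}. The recurrence is
  D(n) a_n - 1 a_{n-1} = 0,  where D(n) = (r+n)(r+n-1) + (1/4)(r+n) + (-7/4).
  a_n = 1 / D(n) * a_{n-1}.
Since the indicial polynomial factors as (r - r_1)(r - r_2), D(n) = (r_1 + n - r_1)(r_1 + n - r_2) = n(n + 11/4).
Evaluating step by step (a_0 = 1):
  n = 1: D(1) = 1(1 + 11/4) = 15/4; numerator = 1(1) = 1; a_1 = (1)/(15/4) = 4/15
  n = 2: D(2) = 2(2 + 11/4) = 19/2; numerator = 1(4/15) = 4/15; a_2 = (4/15)/(19/2) = 8/285
  n = 3: D(3) = 3(3 + 11/4) = 69/4; numerator = 1(8/285) = 8/285; a_3 = (8/285)/(69/4) = 32/19665
  n = 4: D(4) = 4(4 + 11/4) = 27; numerator = 1(32/19665) = 32/19665; a_4 = (32/19665)/(27) = 32/530955

r = 7/4; a_0 = 1; a_1 = 4/15; a_2 = 8/285; a_3 = 32/19665; a_4 = 32/530955


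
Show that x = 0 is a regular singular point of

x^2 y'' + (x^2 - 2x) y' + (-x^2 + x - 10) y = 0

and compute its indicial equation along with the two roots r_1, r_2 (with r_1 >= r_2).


Divide by x^2 to reach normal form y'' + P_1(x) y' + P_2(x) y = 0 with P_1(x) = 1 - 2/x and P_2(x) = -1 + 1/x - 10/x^2.
x = 0 is a singular point because the y'-coefficient 1 - 2/x has a pole at x = 0 and the y-coefficient -1 + 1/x - 10/x^2 has a pole at x = 0.
It is a regular singular point because x P_1(x) = p(x) = x - 2 and x^2 P_2(x) = q(x) = -x^2 + x - 10 are polynomials, hence analytic at x = 0.
p(0) = -2,  q(0) = -10.
Indicial equation: r(r-1) + p(0) r + q(0) = 0, i.e. r^2 + (p(0) - 1) r + q(0) = 0, i.e. r^2 - 3 r - 10 = 0.
Discriminant: (-3)^2 - 4(-10) = 49, so r = (3 ± 7)/2.
Solving: r_1 = 5, r_2 = -2.

indicial: r^2 - 3 r - 10 = 0; roots r_1 = 5, r_2 = -2


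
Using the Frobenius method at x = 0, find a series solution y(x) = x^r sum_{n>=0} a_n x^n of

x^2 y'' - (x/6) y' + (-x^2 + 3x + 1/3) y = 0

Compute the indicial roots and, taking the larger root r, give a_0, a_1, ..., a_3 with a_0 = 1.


Write in Frobenius form y'' + (p(x)/x) y' + (q(x)/x^2) y = 0:
  p(x) = -1/6,  q(x) = -x^2 + 3x + 1/3.
Indicial equation: r(r-1) + (-1/6) r + (1/3) = 0 -> roots r_1 = 2/3, r_2 = 1/2.
Take r = r_1 = 2/3. Let y(x) = x^r sum_{n>=0} a_n x^n with a_0 = 1.
Substitute y = x^r sum a_n x^n and match x^{r+n}. The recurrence is
  D(n) a_n + 3 a_{n-1} - 1 a_{n-2} = 0,  where D(n) = (r+n)(r+n-1) + (-1/6)(r+n) + (1/3).
  a_n = [-3 a_{n-1} + 1 a_{n-2}] / D(n).
Since the indicial polynomial factors as (r - r_1)(r - r_2), D(n) = (r_1 + n - r_1)(r_1 + n - r_2) = n(n + 1/6).
Evaluating step by step (a_0 = 1):
  n = 1: D(1) = 1(1 + 1/6) = 7/6; numerator = -3(1) = -3; a_1 = (-3)/(7/6) = -18/7
  n = 2: D(2) = 2(2 + 1/6) = 13/3; numerator = -3(-18/7) + 1(1) = 61/7; a_2 = (61/7)/(13/3) = 183/91
  n = 3: D(3) = 3(3 + 1/6) = 19/2; numerator = -3(183/91) + 1(-18/7) = -783/91; a_3 = (-783/91)/(19/2) = -1566/1729

r = 2/3; a_0 = 1; a_1 = -18/7; a_2 = 183/91; a_3 = -1566/1729


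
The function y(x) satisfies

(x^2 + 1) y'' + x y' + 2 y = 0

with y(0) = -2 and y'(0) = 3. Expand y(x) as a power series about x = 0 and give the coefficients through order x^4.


Ansatz: y(x) = sum_{n>=0} a_n x^n, so y'(x) = sum_{n>=1} n a_n x^(n-1) and y''(x) = sum_{n>=2} n(n-1) a_n x^(n-2).
Substitute into P(x) y'' + Q(x) y' + R(x) y = 0 with P(x) = x^2 + 1, Q(x) = x, R(x) = 2, and match powers of x.
Initial conditions: a_0 = -2, a_1 = 3.
Setting the coefficient of each power of x to zero and solving order by order (substituting the coefficients already found):
  x^0: 2 a_2 + 2 a_0 = 0  ->  2 a_2 = -2 a_0 = 4  ->  a_2 = 2
  x^1: 6 a_3 + 3 a_1 = 0  ->  6 a_3 = -3 a_1 = -9  ->  a_3 = -3/2
  x^2: 12 a_4 + 6 a_2 = 0  ->  12 a_4 = -6 a_2 = -12  ->  a_4 = -1
Truncated series: y(x) = -2 + 3 x + 2 x^2 - (3/2) x^3 - x^4 + O(x^5).

a_0 = -2; a_1 = 3; a_2 = 2; a_3 = -3/2; a_4 = -1


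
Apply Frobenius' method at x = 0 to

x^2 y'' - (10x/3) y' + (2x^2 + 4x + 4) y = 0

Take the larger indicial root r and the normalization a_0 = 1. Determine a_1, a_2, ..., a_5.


Write in Frobenius form y'' + (p(x)/x) y' + (q(x)/x^2) y = 0:
  p(x) = -10/3,  q(x) = 2x^2 + 4x + 4.
Indicial equation: r(r-1) + (-10/3) r + (4) = 0 -> roots r_1 = 3, r_2 = 4/3.
Take r = r_1 = 3. Let y(x) = x^r sum_{n>=0} a_n x^n with a_0 = 1.
Substitute y = x^r sum a_n x^n and match x^{r+n}. The recurrence is
  D(n) a_n + 4 a_{n-1} + 2 a_{n-2} = 0,  where D(n) = (r+n)(r+n-1) + (-10/3)(r+n) + (4).
  a_n = [-4 a_{n-1} - 2 a_{n-2}] / D(n).
Since the indicial polynomial factors as (r - r_1)(r - r_2), D(n) = (r_1 + n - r_1)(r_1 + n - r_2) = n(n + 5/3).
Evaluating step by step (a_0 = 1):
  n = 1: D(1) = 1(1 + 5/3) = 8/3; numerator = -4(1) = -4; a_1 = (-4)/(8/3) = -3/2
  n = 2: D(2) = 2(2 + 5/3) = 22/3; numerator = -4(-3/2) - 2(1) = 4; a_2 = (4)/(22/3) = 6/11
  n = 3: D(3) = 3(3 + 5/3) = 14; numerator = -4(6/11) - 2(-3/2) = 9/11; a_3 = (9/11)/(14) = 9/154
  n = 4: D(4) = 4(4 + 5/3) = 68/3; numerator = -4(9/154) - 2(6/11) = -102/77; a_4 = (-102/77)/(68/3) = -9/154
  n = 5: D(5) = 5(5 + 5/3) = 100/3; numerator = -4(-9/154) - 2(9/154) = 9/77; a_5 = (9/77)/(100/3) = 27/7700

r = 3; a_0 = 1; a_1 = -3/2; a_2 = 6/11; a_3 = 9/154; a_4 = -9/154; a_5 = 27/7700


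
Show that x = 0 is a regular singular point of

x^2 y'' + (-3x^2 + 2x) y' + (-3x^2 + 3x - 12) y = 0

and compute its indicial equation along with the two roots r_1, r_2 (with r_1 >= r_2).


Divide by x^2 to reach normal form y'' + P_1(x) y' + P_2(x) y = 0 with P_1(x) = -3 + 2/x and P_2(x) = -3 + 3/x - 12/x^2.
x = 0 is a singular point because the y'-coefficient -3 + 2/x has a pole at x = 0 and the y-coefficient -3 + 3/x - 12/x^2 has a pole at x = 0.
It is a regular singular point because x P_1(x) = p(x) = 2 - 3x and x^2 P_2(x) = q(x) = -3x^2 + 3x - 12 are polynomials, hence analytic at x = 0.
p(0) = 2,  q(0) = -12.
Indicial equation: r(r-1) + p(0) r + q(0) = 0, i.e. r^2 + (p(0) - 1) r + q(0) = 0, i.e. r^2 + 1 r - 12 = 0.
Discriminant: (1)^2 - 4(-12) = 49, so r = (-1 ± 7)/2.
Solving: r_1 = 3, r_2 = -4.

indicial: r^2 + 1 r - 12 = 0; roots r_1 = 3, r_2 = -4


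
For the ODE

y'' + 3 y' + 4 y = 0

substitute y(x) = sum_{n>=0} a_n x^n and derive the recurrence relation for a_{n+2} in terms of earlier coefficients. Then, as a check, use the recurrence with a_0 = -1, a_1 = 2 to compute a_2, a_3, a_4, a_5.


Substitute y = sum_n a_n x^n.
y''(x) has coefficient (n+2)(n+1) a_{n+2} at x^n;
3 y'(x) has coefficient 3 (n+1) a_{n+1} at x^n;
4 y(x) has coefficient 4 a_n at x^n.
Matching x^n: (n+2)(n+1) a_{n+2} + 3 (n+1) a_{n+1} + 4 a_n = 0.
Thus a_{n+2} = [-3 (n+1) a_{n+1} - 4 a_n] / ((n+1)(n+2)).

Check with a_0 = -1, a_1 = 2 (apply the recurrence for n = 0, 1, 2, 3): a_0 = -1, a_1 = 2, a_2 = -1, a_3 = -1/3, a_4 = 7/12, a_5 = -17/60.

a_(n+2) = [-3 (n+1) a_(n+1) - 4 a_n] / ((n+1)(n+2)); check: a_0 = -1, a_1 = 2, a_2 = -1, a_3 = -1/3, a_4 = 7/12, a_5 = -17/60


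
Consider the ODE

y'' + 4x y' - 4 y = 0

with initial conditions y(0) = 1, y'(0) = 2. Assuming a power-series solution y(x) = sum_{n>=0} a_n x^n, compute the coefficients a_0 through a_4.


Ansatz: y(x) = sum_{n>=0} a_n x^n, so y'(x) = sum_{n>=1} n a_n x^(n-1) and y''(x) = sum_{n>=2} n(n-1) a_n x^(n-2).
Substitute into P(x) y'' + Q(x) y' + R(x) y = 0 with P(x) = 1, Q(x) = 4x, R(x) = -4, and match powers of x.
Initial conditions: a_0 = 1, a_1 = 2.
Setting the coefficient of each power of x to zero and solving order by order (substituting the coefficients already found):
  x^0: 2 a_2 - 4 a_0 = 0  ->  2 a_2 = 4 a_0 = 4  ->  a_2 = 2
  x^1: 6 a_3 = 0  ->  a_3 = 0
  x^2: 12 a_4 + 4 a_2 = 0  ->  12 a_4 = -4 a_2 = -8  ->  a_4 = -2/3
Truncated series: y(x) = 1 + 2 x + 2 x^2 - (2/3) x^4 + O(x^5).

a_0 = 1; a_1 = 2; a_2 = 2; a_3 = 0; a_4 = -2/3


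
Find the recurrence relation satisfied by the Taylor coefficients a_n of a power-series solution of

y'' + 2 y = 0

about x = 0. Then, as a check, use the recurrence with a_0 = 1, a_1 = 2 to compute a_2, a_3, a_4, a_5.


Substitute y = sum_n a_n x^n into y'' + (const) y = 0.
y''(x) = sum_{n>=0} (n+2)(n+1) a_{n+2} x^n.
The ODE becomes sum_n [(n+2)(n+1) a_{n+2} + 2 a_n] x^n = 0.
Setting each coefficient to zero gives the recurrence:
  (n+2)(n+1) a_{n+2} + 2 a_n = 0,
  a_{n+2} = -2 / ((n+1)(n+2)) a_n.

Check with a_0 = 1, a_1 = 2 (apply the recurrence for n = 0, 1, 2, 3): a_0 = 1, a_1 = 2, a_2 = -1, a_3 = -2/3, a_4 = 1/6, a_5 = 1/15.

a_{n+2} = -2/((n+1)(n+2)) * a_n; check: a_0 = 1, a_1 = 2, a_2 = -1, a_3 = -2/3, a_4 = 1/6, a_5 = 1/15


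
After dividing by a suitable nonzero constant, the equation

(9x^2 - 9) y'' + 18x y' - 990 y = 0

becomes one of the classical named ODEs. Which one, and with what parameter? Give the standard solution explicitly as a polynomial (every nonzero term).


All three coefficients share the factor -9; dividing through by -9 gives  (1 - x^2) y'' - 2x y' + 110 y = 0.
This matches the Legendre equation (1 - x^2) y'' - 2x y' + n(n+1) y = 0 (note the -2x y' term) with n(n+1) = 110, so n = 10; the polynomial solution is P_10(x).
With y = sum_k a_k x^k, matching x^k gives (k+2)(k+1) a_{k+2} = [k(k+1) - n(n+1)] a_k = (k - 10)(k + 11) a_k. The right side vanishes at k = 10, so the series with the parity of 10 terminates at degree 10.
Standard normalization (P_n(1) = 1): leading coefficient (2n)!/(2^n (n!)^2) = 2432902008176640000/(1024*13168189440000) = 46189/256, so a_10 = 46189/256. Work downward with a_k = (k+1)(k+2) a_{k+2} / ((k - 10)(k + 11)):
  a_8 = (9)(10)(46189/256) / ((8 - 10)(8 + 11)) = (2078505/128)/(-38) = -109395/256
  a_6 = (7)(8)(-109395/256) / ((6 - 10)(6 + 11)) = (-765765/32)/(-68) = 45045/128
  a_4 = (5)(6)(45045/128) / ((4 - 10)(4 + 11)) = (675675/64)/(-90) = -15015/128
  a_2 = (3)(4)(-15015/128) / ((2 - 10)(2 + 11)) = (-45045/32)/(-104) = 3465/256
  a_0 = (1)(2)(3465/256) / ((0 - 10)(0 + 11)) = (3465/128)/(-110) = -63/256
Hence P_10(x) = 46189 x^10/256 - 109395 x^8/256 + 45045 x^6/128 - 15015 x^4/128 + 3465 x^2/256 - 63/256.

P_10(x); series = 46189 x^10/256 - 109395 x^8/256 + 45045 x^6/128 - 15015 x^4/128 + 3465 x^2/256 - 63/256


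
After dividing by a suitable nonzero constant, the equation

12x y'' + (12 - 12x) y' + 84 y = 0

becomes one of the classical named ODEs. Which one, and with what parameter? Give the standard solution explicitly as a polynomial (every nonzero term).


All three coefficients share the factor 12; dividing through by 12 gives  x y'' + (1 - x) y' + 7 y = 0.
This matches the Laguerre equation x y'' + (1 - x) y' + n y = 0 with n = 7; the polynomial solution is L_7(x).
With y = sum_k a_k x^k, matching x^k gives (k+1)k a_{k+1} + (k+1) a_{k+1} - k a_k + n a_k = 0, i.e. (k+1)^2 a_{k+1} = (k - n) a_k = (k - 7) a_k. The right side vanishes at k = 7, so the series terminates at degree 7.
Standard normalization L_n(0) = 1 gives a_0 = 1. Work upward with a_{k+1} = (k - 7) a_k / (k+1)^2:
  a_1 = (0 - 7)(1) / 1^2 = -7/1 = -7
  a_2 = (1 - 7)(-7) / 2^2 = 42/4 = 21/2
  a_3 = (2 - 7)(21/2) / 3^2 = (-105/2)/9 = -35/6
  a_4 = (3 - 7)(-35/6) / 4^2 = (70/3)/16 = 35/24
  a_5 = (4 - 7)(35/24) / 5^2 = (-35/8)/25 = -7/40
  a_6 = (5 - 7)(-7/40) / 6^2 = (7/20)/36 = 7/720
  a_7 = (6 - 7)(7/720) / 7^2 = (-7/720)/49 = -1/5040
Hence L_7(x) = -x^7/5040 + 7 x^6/720 - 7 x^5/40 + 35 x^4/24 - 35 x^3/6 + 21 x^2/2 - 7 x + 1.

L_7(x); series = -x^7/5040 + 7 x^6/720 - 7 x^5/40 + 35 x^4/24 - 35 x^3/6 + 21 x^2/2 - 7 x + 1


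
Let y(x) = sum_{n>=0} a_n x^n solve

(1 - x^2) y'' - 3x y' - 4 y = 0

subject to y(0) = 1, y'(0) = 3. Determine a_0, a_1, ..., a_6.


Ansatz: y(x) = sum_{n>=0} a_n x^n, so y'(x) = sum_{n>=1} n a_n x^(n-1) and y''(x) = sum_{n>=2} n(n-1) a_n x^(n-2).
Substitute into P(x) y'' + Q(x) y' + R(x) y = 0 with P(x) = 1 - x^2, Q(x) = -3x, R(x) = -4, and match powers of x.
Initial conditions: a_0 = 1, a_1 = 3.
Setting the coefficient of each power of x to zero and solving order by order (substituting the coefficients already found):
  x^0: 2 a_2 - 4 a_0 = 0  ->  2 a_2 = 4 a_0 = 4  ->  a_2 = 2
  x^1: 6 a_3 - 7 a_1 = 0  ->  6 a_3 = 7 a_1 = 21  ->  a_3 = 7/2
  x^2: 12 a_4 - 12 a_2 = 0  ->  12 a_4 = 12 a_2 = 24  ->  a_4 = 2
  x^3: 20 a_5 - 19 a_3 = 0  ->  20 a_5 = 19 a_3 = 133/2  ->  a_5 = 133/40
  x^4: 30 a_6 - 28 a_4 = 0  ->  30 a_6 = 28 a_4 = 56  ->  a_6 = 28/15
Truncated series: y(x) = 1 + 3 x + 2 x^2 + (7/2) x^3 + 2 x^4 + (133/40) x^5 + (28/15) x^6 + O(x^7).

a_0 = 1; a_1 = 3; a_2 = 2; a_3 = 7/2; a_4 = 2; a_5 = 133/40; a_6 = 28/15


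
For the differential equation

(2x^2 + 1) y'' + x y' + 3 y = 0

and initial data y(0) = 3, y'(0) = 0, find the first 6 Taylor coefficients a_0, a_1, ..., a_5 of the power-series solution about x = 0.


Ansatz: y(x) = sum_{n>=0} a_n x^n, so y'(x) = sum_{n>=1} n a_n x^(n-1) and y''(x) = sum_{n>=2} n(n-1) a_n x^(n-2).
Substitute into P(x) y'' + Q(x) y' + R(x) y = 0 with P(x) = 2x^2 + 1, Q(x) = x, R(x) = 3, and match powers of x.
Initial conditions: a_0 = 3, a_1 = 0.
Setting the coefficient of each power of x to zero and solving order by order (substituting the coefficients already found):
  x^0: 2 a_2 + 3 a_0 = 0  ->  2 a_2 = -3 a_0 = -9  ->  a_2 = -9/2
  x^1: 6 a_3 + 4 a_1 = 0  ->  6 a_3 = -4 a_1 = 0  ->  a_3 = 0
  x^2: 12 a_4 + 9 a_2 = 0  ->  12 a_4 = -9 a_2 = 81/2  ->  a_4 = 27/8
  x^3: 20 a_5 + 18 a_3 = 0  ->  20 a_5 = -18 a_3 = 0  ->  a_5 = 0
Truncated series: y(x) = 3 - (9/2) x^2 + (27/8) x^4 + O(x^6).

a_0 = 3; a_1 = 0; a_2 = -9/2; a_3 = 0; a_4 = 27/8; a_5 = 0


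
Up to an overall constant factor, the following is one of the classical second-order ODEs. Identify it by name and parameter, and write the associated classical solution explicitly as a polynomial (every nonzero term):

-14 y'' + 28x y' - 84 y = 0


All three coefficients share the factor -14; dividing through by -14 gives  y'' - 2x y' + 6 y = 0.
This matches the Hermite equation y'' - 2x y' + 2n y = 0 with 2n = 6, so n = 3; the polynomial solution is H_3(x).
With y = sum_k a_k x^k, matching x^k gives (k+2)(k+1) a_{k+2} = 2(k - n) a_k = 2(k - 3) a_k. The right side vanishes at k = 3, so the series with the parity of 3 terminates at degree 3.
Standard normalization: leading coefficient of H_n is 2^n, so a_3 = 2^3 = 8. Work downward with a_k = (k+1)(k+2) a_{k+2} / (2(k - n)):
  a_1 = (2)(3)(8) / (2(1 - 3)) = 48/(-4) = -12
Hence H_3(x) = 8 x^3 - 12 x.

H_3(x); series = 8 x^3 - 12 x


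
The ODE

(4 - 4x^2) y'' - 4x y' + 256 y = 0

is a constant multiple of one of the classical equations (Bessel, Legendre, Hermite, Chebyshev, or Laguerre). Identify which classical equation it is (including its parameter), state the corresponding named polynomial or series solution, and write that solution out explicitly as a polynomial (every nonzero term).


All three coefficients share the factor 4; dividing through by 4 gives  (1 - x^2) y'' - x y' + 64 y = 0.
This matches the Chebyshev equation (1 - x^2) y'' - x y' + n^2 y = 0 (note the -x y' term, not -2x y') with n^2 = 64, so n = 8; the polynomial solution is T_8(x).
With y = sum_k a_k x^k, matching x^k gives (k+2)(k+1) a_{k+2} = (k^2 - n^2) a_k = (k - 8)(k + 8) a_k. The right side vanishes at k = 8, so the series with the parity of 8 terminates at degree 8.
Standard normalization: leading coefficient of T_n is 2^(n-1), so a_8 = 2^7 = 128. Work downward with a_k = (k+1)(k+2) a_{k+2} / ((k - 8)(k + 8)):
  a_6 = (7)(8)(128) / ((6 - 8)(6 + 8)) = 7168/(-28) = -256
  a_4 = (5)(6)(-256) / ((4 - 8)(4 + 8)) = -7680/(-48) = 160
  a_2 = (3)(4)(160) / ((2 - 8)(2 + 8)) = 1920/(-60) = -32
  a_0 = (1)(2)(-32) / ((0 - 8)(0 + 8)) = -64/(-64) = 1
Hence T_8(x) = 128 x^8 - 256 x^6 + 160 x^4 - 32 x^2 + 1.

T_8(x); series = 128 x^8 - 256 x^6 + 160 x^4 - 32 x^2 + 1


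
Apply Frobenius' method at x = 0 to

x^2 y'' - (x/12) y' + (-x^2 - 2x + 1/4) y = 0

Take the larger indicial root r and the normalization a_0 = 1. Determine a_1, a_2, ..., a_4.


Write in Frobenius form y'' + (p(x)/x) y' + (q(x)/x^2) y = 0:
  p(x) = -1/12,  q(x) = -x^2 - 2x + 1/4.
Indicial equation: r(r-1) + (-1/12) r + (1/4) = 0 -> roots r_1 = 3/4, r_2 = 1/3.
Take r = r_1 = 3/4. Let y(x) = x^r sum_{n>=0} a_n x^n with a_0 = 1.
Substitute y = x^r sum a_n x^n and match x^{r+n}. The recurrence is
  D(n) a_n - 2 a_{n-1} - 1 a_{n-2} = 0,  where D(n) = (r+n)(r+n-1) + (-1/12)(r+n) + (1/4).
  a_n = [2 a_{n-1} + 1 a_{n-2}] / D(n).
Since the indicial polynomial factors as (r - r_1)(r - r_2), D(n) = (r_1 + n - r_1)(r_1 + n - r_2) = n(n + 5/12).
Evaluating step by step (a_0 = 1):
  n = 1: D(1) = 1(1 + 5/12) = 17/12; numerator = 2(1) = 2; a_1 = (2)/(17/12) = 24/17
  n = 2: D(2) = 2(2 + 5/12) = 29/6; numerator = 2(24/17) + 1(1) = 65/17; a_2 = (65/17)/(29/6) = 390/493
  n = 3: D(3) = 3(3 + 5/12) = 41/4; numerator = 2(390/493) + 1(24/17) = 1476/493; a_3 = (1476/493)/(41/4) = 144/493
  n = 4: D(4) = 4(4 + 5/12) = 53/3; numerator = 2(144/493) + 1(390/493) = 678/493; a_4 = (678/493)/(53/3) = 2034/26129

r = 3/4; a_0 = 1; a_1 = 24/17; a_2 = 390/493; a_3 = 144/493; a_4 = 2034/26129


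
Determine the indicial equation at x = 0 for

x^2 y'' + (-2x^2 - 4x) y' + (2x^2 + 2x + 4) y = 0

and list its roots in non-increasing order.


Divide by x^2 to reach normal form y'' + P_1(x) y' + P_2(x) y = 0 with P_1(x) = -2 - 4/x and P_2(x) = 2 + 2/x + 4/x^2.
x = 0 is a singular point because the y'-coefficient -2 - 4/x has a pole at x = 0 and the y-coefficient 2 + 2/x + 4/x^2 has a pole at x = 0.
It is a regular singular point because x P_1(x) = p(x) = -2x - 4 and x^2 P_2(x) = q(x) = 2x^2 + 2x + 4 are polynomials, hence analytic at x = 0.
p(0) = -4,  q(0) = 4.
Indicial equation: r(r-1) + p(0) r + q(0) = 0, i.e. r^2 + (p(0) - 1) r + q(0) = 0, i.e. r^2 - 5 r + 4 = 0.
Discriminant: (-5)^2 - 4(4) = 9, so r = (5 ± 3)/2.
Solving: r_1 = 4, r_2 = 1.

indicial: r^2 - 5 r + 4 = 0; roots r_1 = 4, r_2 = 1


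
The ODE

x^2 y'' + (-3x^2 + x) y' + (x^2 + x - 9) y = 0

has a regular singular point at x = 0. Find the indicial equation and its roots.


Divide by x^2 to reach normal form y'' + P_1(x) y' + P_2(x) y = 0 with P_1(x) = -3 + 1/x and P_2(x) = 1 + 1/x - 9/x^2.
x = 0 is a singular point because the y'-coefficient -3 + 1/x has a pole at x = 0 and the y-coefficient 1 + 1/x - 9/x^2 has a pole at x = 0.
It is a regular singular point because x P_1(x) = p(x) = 1 - 3x and x^2 P_2(x) = q(x) = x^2 + x - 9 are polynomials, hence analytic at x = 0.
p(0) = 1,  q(0) = -9.
Indicial equation: r(r-1) + p(0) r + q(0) = 0, i.e. r^2 + (p(0) - 1) r + q(0) = 0, i.e. r^2 - 9 = 0.
Discriminant: (0)^2 - 4(-9) = 36, so r = (0 ± 6)/2.
Solving: r_1 = 3, r_2 = -3.

indicial: r^2 - 9 = 0; roots r_1 = 3, r_2 = -3


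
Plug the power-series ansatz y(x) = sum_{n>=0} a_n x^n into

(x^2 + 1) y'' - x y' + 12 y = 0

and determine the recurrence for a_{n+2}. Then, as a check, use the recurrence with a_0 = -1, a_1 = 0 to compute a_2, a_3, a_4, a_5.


Substitute y = sum_n a_n x^n.
(1 + 1 x^2) y'' contributes (n+2)(n+1) a_{n+2} + n(n-1) a_n at x^n.
-x y'(x) contributes -n a_n at x^n.
12 y(x) contributes 12 a_n at x^n.
Matching x^n: (n+2)(n+1) a_{n+2} + (n(n-1) - n + 12) a_n = 0.
Thus a_{n+2} = (-n(n-1) + n - 12) / ((n+1)(n+2)) * a_n.

Check with a_0 = -1, a_1 = 0 (apply the recurrence for n = 0, 1, 2, 3): a_0 = -1, a_1 = 0, a_2 = 6, a_3 = 0, a_4 = -6, a_5 = 0.

a_(n+2) = (-n(n-1) + n - 12) / ((n+1)(n+2)) * a_n; check: a_0 = -1, a_1 = 0, a_2 = 6, a_3 = 0, a_4 = -6, a_5 = 0


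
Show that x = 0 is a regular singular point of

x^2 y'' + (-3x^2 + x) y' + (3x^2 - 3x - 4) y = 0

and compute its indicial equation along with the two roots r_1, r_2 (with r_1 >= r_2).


Divide by x^2 to reach normal form y'' + P_1(x) y' + P_2(x) y = 0 with P_1(x) = -3 + 1/x and P_2(x) = 3 - 3/x - 4/x^2.
x = 0 is a singular point because the y'-coefficient -3 + 1/x has a pole at x = 0 and the y-coefficient 3 - 3/x - 4/x^2 has a pole at x = 0.
It is a regular singular point because x P_1(x) = p(x) = 1 - 3x and x^2 P_2(x) = q(x) = 3x^2 - 3x - 4 are polynomials, hence analytic at x = 0.
p(0) = 1,  q(0) = -4.
Indicial equation: r(r-1) + p(0) r + q(0) = 0, i.e. r^2 + (p(0) - 1) r + q(0) = 0, i.e. r^2 - 4 = 0.
Discriminant: (0)^2 - 4(-4) = 16, so r = (0 ± 4)/2.
Solving: r_1 = 2, r_2 = -2.

indicial: r^2 - 4 = 0; roots r_1 = 2, r_2 = -2


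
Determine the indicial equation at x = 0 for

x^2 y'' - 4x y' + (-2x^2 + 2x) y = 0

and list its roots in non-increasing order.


Divide by x^2 to reach normal form y'' + P_1(x) y' + P_2(x) y = 0 with P_1(x) = -4/x and P_2(x) = -2 + 2/x.
x = 0 is a singular point because the y'-coefficient -4/x has a pole at x = 0 and the y-coefficient -2 + 2/x has a pole at x = 0.
It is a regular singular point because x P_1(x) = p(x) = -4 and x^2 P_2(x) = q(x) = -2x^2 + 2x are polynomials, hence analytic at x = 0.
p(0) = -4,  q(0) = 0.
Indicial equation: r(r-1) + p(0) r + q(0) = 0, i.e. r^2 + (p(0) - 1) r + q(0) = 0, i.e. r^2 - 5 r = 0.
Discriminant: (-5)^2 - 4(0) = 25, so r = (5 ± 5)/2.
Solving: r_1 = 5, r_2 = 0.

indicial: r^2 - 5 r = 0; roots r_1 = 5, r_2 = 0


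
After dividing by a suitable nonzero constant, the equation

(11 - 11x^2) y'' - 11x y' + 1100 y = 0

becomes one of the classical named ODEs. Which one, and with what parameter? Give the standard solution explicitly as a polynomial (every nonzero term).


All three coefficients share the factor 11; dividing through by 11 gives  (1 - x^2) y'' - x y' + 100 y = 0.
This matches the Chebyshev equation (1 - x^2) y'' - x y' + n^2 y = 0 (note the -x y' term, not -2x y') with n^2 = 100, so n = 10; the polynomial solution is T_10(x).
With y = sum_k a_k x^k, matching x^k gives (k+2)(k+1) a_{k+2} = (k^2 - n^2) a_k = (k - 10)(k + 10) a_k. The right side vanishes at k = 10, so the series with the parity of 10 terminates at degree 10.
Standard normalization: leading coefficient of T_n is 2^(n-1), so a_10 = 2^9 = 512. Work downward with a_k = (k+1)(k+2) a_{k+2} / ((k - 10)(k + 10)):
  a_8 = (9)(10)(512) / ((8 - 10)(8 + 10)) = 46080/(-36) = -1280
  a_6 = (7)(8)(-1280) / ((6 - 10)(6 + 10)) = -71680/(-64) = 1120
  a_4 = (5)(6)(1120) / ((4 - 10)(4 + 10)) = 33600/(-84) = -400
  a_2 = (3)(4)(-400) / ((2 - 10)(2 + 10)) = -4800/(-96) = 50
  a_0 = (1)(2)(50) / ((0 - 10)(0 + 10)) = 100/(-100) = -1
Hence T_10(x) = 512 x^10 - 1280 x^8 + 1120 x^6 - 400 x^4 + 50 x^2 - 1.

T_10(x); series = 512 x^10 - 1280 x^8 + 1120 x^6 - 400 x^4 + 50 x^2 - 1


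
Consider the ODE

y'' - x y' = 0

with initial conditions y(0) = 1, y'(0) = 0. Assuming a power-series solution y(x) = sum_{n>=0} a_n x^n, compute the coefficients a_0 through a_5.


Ansatz: y(x) = sum_{n>=0} a_n x^n, so y'(x) = sum_{n>=1} n a_n x^(n-1) and y''(x) = sum_{n>=2} n(n-1) a_n x^(n-2).
Substitute into P(x) y'' + Q(x) y' + R(x) y = 0 with P(x) = 1, Q(x) = -x, R(x) = 0, and match powers of x.
Initial conditions: a_0 = 1, a_1 = 0.
Setting the coefficient of each power of x to zero and solving order by order (substituting the coefficients already found):
  x^0: 2 a_2 = 0  ->  a_2 = 0
  x^1: 6 a_3 - a_1 = 0  ->  6 a_3 = a_1 = 0  ->  a_3 = 0
  x^2: 12 a_4 - 2 a_2 = 0  ->  12 a_4 = 2 a_2 = 0  ->  a_4 = 0
  x^3: 20 a_5 - 3 a_3 = 0  ->  20 a_5 = 3 a_3 = 0  ->  a_5 = 0
Truncated series: y(x) = 1 + O(x^6).

a_0 = 1; a_1 = 0; a_2 = 0; a_3 = 0; a_4 = 0; a_5 = 0


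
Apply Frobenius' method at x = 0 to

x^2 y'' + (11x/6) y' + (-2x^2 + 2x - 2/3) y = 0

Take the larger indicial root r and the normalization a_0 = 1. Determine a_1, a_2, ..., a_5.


Write in Frobenius form y'' + (p(x)/x) y' + (q(x)/x^2) y = 0:
  p(x) = 11/6,  q(x) = -2x^2 + 2x - 2/3.
Indicial equation: r(r-1) + (11/6) r + (-2/3) = 0 -> roots r_1 = 1/2, r_2 = -4/3.
Take r = r_1 = 1/2. Let y(x) = x^r sum_{n>=0} a_n x^n with a_0 = 1.
Substitute y = x^r sum a_n x^n and match x^{r+n}. The recurrence is
  D(n) a_n + 2 a_{n-1} - 2 a_{n-2} = 0,  where D(n) = (r+n)(r+n-1) + (11/6)(r+n) + (-2/3).
  a_n = [-2 a_{n-1} + 2 a_{n-2}] / D(n).
Since the indicial polynomial factors as (r - r_1)(r - r_2), D(n) = (r_1 + n - r_1)(r_1 + n - r_2) = n(n + 11/6).
Evaluating step by step (a_0 = 1):
  n = 1: D(1) = 1(1 + 11/6) = 17/6; numerator = -2(1) = -2; a_1 = (-2)/(17/6) = -12/17
  n = 2: D(2) = 2(2 + 11/6) = 23/3; numerator = -2(-12/17) + 2(1) = 58/17; a_2 = (58/17)/(23/3) = 174/391
  n = 3: D(3) = 3(3 + 11/6) = 29/2; numerator = -2(174/391) + 2(-12/17) = -900/391; a_3 = (-900/391)/(29/2) = -1800/11339
  n = 4: D(4) = 4(4 + 11/6) = 70/3; numerator = -2(-1800/11339) + 2(174/391) = 13692/11339; a_4 = (13692/11339)/(70/3) = 2934/56695
  n = 5: D(5) = 5(5 + 11/6) = 205/6; numerator = -2(2934/56695) + 2(-1800/11339) = -1404/3335; a_5 = (-1404/3335)/(205/6) = -8424/683675

r = 1/2; a_0 = 1; a_1 = -12/17; a_2 = 174/391; a_3 = -1800/11339; a_4 = 2934/56695; a_5 = -8424/683675


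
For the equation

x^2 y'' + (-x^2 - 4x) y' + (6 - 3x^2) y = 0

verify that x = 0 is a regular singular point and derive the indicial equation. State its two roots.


Divide by x^2 to reach normal form y'' + P_1(x) y' + P_2(x) y = 0 with P_1(x) = -1 - 4/x and P_2(x) = -3 + 6/x^2.
x = 0 is a singular point because the y'-coefficient -1 - 4/x has a pole at x = 0 and the y-coefficient -3 + 6/x^2 has a pole at x = 0.
It is a regular singular point because x P_1(x) = p(x) = -x - 4 and x^2 P_2(x) = q(x) = 6 - 3x^2 are polynomials, hence analytic at x = 0.
p(0) = -4,  q(0) = 6.
Indicial equation: r(r-1) + p(0) r + q(0) = 0, i.e. r^2 + (p(0) - 1) r + q(0) = 0, i.e. r^2 - 5 r + 6 = 0.
Discriminant: (-5)^2 - 4(6) = 1, so r = (5 ± 1)/2.
Solving: r_1 = 3, r_2 = 2.

indicial: r^2 - 5 r + 6 = 0; roots r_1 = 3, r_2 = 2


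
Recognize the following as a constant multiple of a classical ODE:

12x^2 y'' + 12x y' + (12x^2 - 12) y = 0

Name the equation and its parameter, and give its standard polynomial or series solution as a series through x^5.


All three coefficients share the factor 12; dividing through by 12 gives  x^2 y'' + x y' + (x^2 - 1) y = 0.
This matches the Bessel equation x^2 y'' + x y' + (x^2 - nu^2) y = 0 with nu^2 = 1, so nu = 1; the solution bounded at x = 0 is J_1(x).
Frobenius at x = 0: indicial roots ±nu; for r = nu the recurrence k(k + 2nu) c_k = -c_{k-2} gives the standard series J_nu(x) = sum_{k>=0} (-1)^k / (k! (k+nu)!) (x/2)^(2k+nu). Evaluate the first 3 terms:
  k = 0: (-1)^0 / (0! * 1! * 2^1) x^1 = 1/(1*1*2) x^1 = (1/2) x^1
  k = 1: (-1)^1 / (1! * 2! * 2^3) x^3 = -1/(1*2*8) x^3 = (-1/16) x^3
  k = 2: (-1)^2 / (2! * 3! * 2^5) x^5 = 1/(2*6*32) x^5 = (1/384) x^5
Hence J_1(x) = x^5/384 - x^3/16 + x/2 + ....

J_1(x); series = x^5/384 - x^3/16 + x/2


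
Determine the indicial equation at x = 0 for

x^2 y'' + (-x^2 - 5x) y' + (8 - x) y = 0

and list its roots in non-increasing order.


Divide by x^2 to reach normal form y'' + P_1(x) y' + P_2(x) y = 0 with P_1(x) = -1 - 5/x and P_2(x) = -1/x + 8/x^2.
x = 0 is a singular point because the y'-coefficient -1 - 5/x has a pole at x = 0 and the y-coefficient -1/x + 8/x^2 has a pole at x = 0.
It is a regular singular point because x P_1(x) = p(x) = -x - 5 and x^2 P_2(x) = q(x) = 8 - x are polynomials, hence analytic at x = 0.
p(0) = -5,  q(0) = 8.
Indicial equation: r(r-1) + p(0) r + q(0) = 0, i.e. r^2 + (p(0) - 1) r + q(0) = 0, i.e. r^2 - 6 r + 8 = 0.
Discriminant: (-6)^2 - 4(8) = 4, so r = (6 ± 2)/2.
Solving: r_1 = 4, r_2 = 2.

indicial: r^2 - 6 r + 8 = 0; roots r_1 = 4, r_2 = 2


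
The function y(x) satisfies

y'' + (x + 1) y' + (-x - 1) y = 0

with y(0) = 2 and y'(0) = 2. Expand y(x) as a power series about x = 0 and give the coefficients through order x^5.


Ansatz: y(x) = sum_{n>=0} a_n x^n, so y'(x) = sum_{n>=1} n a_n x^(n-1) and y''(x) = sum_{n>=2} n(n-1) a_n x^(n-2).
Substitute into P(x) y'' + Q(x) y' + R(x) y = 0 with P(x) = 1, Q(x) = x + 1, R(x) = -x - 1, and match powers of x.
Initial conditions: a_0 = 2, a_1 = 2.
Setting the coefficient of each power of x to zero and solving order by order (substituting the coefficients already found):
  x^0: 2 a_2 + a_1 - a_0 = 0  ->  2 a_2 = -a_1 + a_0 = 0  ->  a_2 = 0
  x^1: 6 a_3 + 2 a_2 - a_0 = 0  ->  6 a_3 = -2 a_2 + a_0 = 2  ->  a_3 = 1/3
  x^2: 12 a_4 + 3 a_3 + a_2 - a_1 = 0  ->  12 a_4 = -3 a_3 - a_2 + a_1 = 1  ->  a_4 = 1/12
  x^3: 20 a_5 + 4 a_4 + 2 a_3 - a_2 = 0  ->  20 a_5 = -4 a_4 - 2 a_3 + a_2 = -1  ->  a_5 = -1/20
Truncated series: y(x) = 2 + 2 x + (1/3) x^3 + (1/12) x^4 - (1/20) x^5 + O(x^6).

a_0 = 2; a_1 = 2; a_2 = 0; a_3 = 1/3; a_4 = 1/12; a_5 = -1/20


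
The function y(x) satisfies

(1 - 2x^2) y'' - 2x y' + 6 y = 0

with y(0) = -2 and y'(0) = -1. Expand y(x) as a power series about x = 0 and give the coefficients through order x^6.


Ansatz: y(x) = sum_{n>=0} a_n x^n, so y'(x) = sum_{n>=1} n a_n x^(n-1) and y''(x) = sum_{n>=2} n(n-1) a_n x^(n-2).
Substitute into P(x) y'' + Q(x) y' + R(x) y = 0 with P(x) = 1 - 2x^2, Q(x) = -2x, R(x) = 6, and match powers of x.
Initial conditions: a_0 = -2, a_1 = -1.
Setting the coefficient of each power of x to zero and solving order by order (substituting the coefficients already found):
  x^0: 2 a_2 + 6 a_0 = 0  ->  2 a_2 = -6 a_0 = 12  ->  a_2 = 6
  x^1: 6 a_3 + 4 a_1 = 0  ->  6 a_3 = -4 a_1 = 4  ->  a_3 = 2/3
  x^2: 12 a_4 - 2 a_2 = 0  ->  12 a_4 = 2 a_2 = 12  ->  a_4 = 1
  x^3: 20 a_5 - 12 a_3 = 0  ->  20 a_5 = 12 a_3 = 8  ->  a_5 = 2/5
  x^4: 30 a_6 - 26 a_4 = 0  ->  30 a_6 = 26 a_4 = 26  ->  a_6 = 13/15
Truncated series: y(x) = -2 - x + 6 x^2 + (2/3) x^3 + x^4 + (2/5) x^5 + (13/15) x^6 + O(x^7).

a_0 = -2; a_1 = -1; a_2 = 6; a_3 = 2/3; a_4 = 1; a_5 = 2/5; a_6 = 13/15


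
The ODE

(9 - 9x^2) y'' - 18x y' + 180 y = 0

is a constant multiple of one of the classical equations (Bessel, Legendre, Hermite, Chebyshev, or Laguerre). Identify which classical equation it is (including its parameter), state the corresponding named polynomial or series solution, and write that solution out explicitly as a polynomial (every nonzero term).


All three coefficients share the factor 9; dividing through by 9 gives  (1 - x^2) y'' - 2x y' + 20 y = 0.
This matches the Legendre equation (1 - x^2) y'' - 2x y' + n(n+1) y = 0 (note the -2x y' term) with n(n+1) = 20, so n = 4; the polynomial solution is P_4(x).
With y = sum_k a_k x^k, matching x^k gives (k+2)(k+1) a_{k+2} = [k(k+1) - n(n+1)] a_k = (k - 4)(k + 5) a_k. The right side vanishes at k = 4, so the series with the parity of 4 terminates at degree 4.
Standard normalization (P_n(1) = 1): leading coefficient (2n)!/(2^n (n!)^2) = 40320/(16*576) = 35/8, so a_4 = 35/8. Work downward with a_k = (k+1)(k+2) a_{k+2} / ((k - 4)(k + 5)):
  a_2 = (3)(4)(35/8) / ((2 - 4)(2 + 5)) = (105/2)/(-14) = -15/4
  a_0 = (1)(2)(-15/4) / ((0 - 4)(0 + 5)) = (-15/2)/(-20) = 3/8
Hence P_4(x) = 35 x^4/8 - 15 x^2/4 + 3/8.

P_4(x); series = 35 x^4/8 - 15 x^2/4 + 3/8


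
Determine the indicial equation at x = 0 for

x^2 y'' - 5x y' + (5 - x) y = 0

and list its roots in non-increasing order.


Divide by x^2 to reach normal form y'' + P_1(x) y' + P_2(x) y = 0 with P_1(x) = -5/x and P_2(x) = -1/x + 5/x^2.
x = 0 is a singular point because the y'-coefficient -5/x has a pole at x = 0 and the y-coefficient -1/x + 5/x^2 has a pole at x = 0.
It is a regular singular point because x P_1(x) = p(x) = -5 and x^2 P_2(x) = q(x) = 5 - x are polynomials, hence analytic at x = 0.
p(0) = -5,  q(0) = 5.
Indicial equation: r(r-1) + p(0) r + q(0) = 0, i.e. r^2 + (p(0) - 1) r + q(0) = 0, i.e. r^2 - 6 r + 5 = 0.
Discriminant: (-6)^2 - 4(5) = 16, so r = (6 ± 4)/2.
Solving: r_1 = 5, r_2 = 1.

indicial: r^2 - 6 r + 5 = 0; roots r_1 = 5, r_2 = 1


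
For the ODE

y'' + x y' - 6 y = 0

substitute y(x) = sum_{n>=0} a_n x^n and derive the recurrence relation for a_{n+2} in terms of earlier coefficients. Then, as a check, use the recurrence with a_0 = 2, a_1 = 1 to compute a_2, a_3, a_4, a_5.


Substitute y = sum_n a_n x^n.
y''(x) has coefficient (n+2)(n+1) a_{n+2} at x^n;
x y'(x) has coefficient n a_n at x^n (shift);
-6 y(x) has coefficient -6 a_n at x^n.
Matching x^n: (n+2)(n+1) a_{n+2} + (n - 6) a_n = 0.
Thus a_{n+2} = (-n + 6) / ((n+1)(n+2)) * a_n.

Check with a_0 = 2, a_1 = 1 (apply the recurrence for n = 0, 1, 2, 3): a_0 = 2, a_1 = 1, a_2 = 6, a_3 = 5/6, a_4 = 2, a_5 = 1/8.

a_(n+2) = (-n + 6) / ((n+1)(n+2)) * a_n; check: a_0 = 2, a_1 = 1, a_2 = 6, a_3 = 5/6, a_4 = 2, a_5 = 1/8


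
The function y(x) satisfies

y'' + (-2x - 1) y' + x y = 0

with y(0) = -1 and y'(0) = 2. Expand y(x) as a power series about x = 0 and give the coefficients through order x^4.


Ansatz: y(x) = sum_{n>=0} a_n x^n, so y'(x) = sum_{n>=1} n a_n x^(n-1) and y''(x) = sum_{n>=2} n(n-1) a_n x^(n-2).
Substitute into P(x) y'' + Q(x) y' + R(x) y = 0 with P(x) = 1, Q(x) = -2x - 1, R(x) = x, and match powers of x.
Initial conditions: a_0 = -1, a_1 = 2.
Setting the coefficient of each power of x to zero and solving order by order (substituting the coefficients already found):
  x^0: 2 a_2 - a_1 = 0  ->  2 a_2 = a_1 = 2  ->  a_2 = 1
  x^1: 6 a_3 - 2 a_2 - 2 a_1 + a_0 = 0  ->  6 a_3 = 2 a_2 + 2 a_1 - a_0 = 7  ->  a_3 = 7/6
  x^2: 12 a_4 - 3 a_3 - 4 a_2 + a_1 = 0  ->  12 a_4 = 3 a_3 + 4 a_2 - a_1 = 11/2  ->  a_4 = 11/24
Truncated series: y(x) = -1 + 2 x + x^2 + (7/6) x^3 + (11/24) x^4 + O(x^5).

a_0 = -1; a_1 = 2; a_2 = 1; a_3 = 7/6; a_4 = 11/24


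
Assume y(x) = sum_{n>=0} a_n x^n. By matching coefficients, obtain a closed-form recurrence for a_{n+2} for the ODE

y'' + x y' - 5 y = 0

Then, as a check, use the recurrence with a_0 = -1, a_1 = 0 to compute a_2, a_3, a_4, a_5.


Substitute y = sum_n a_n x^n.
y''(x) has coefficient (n+2)(n+1) a_{n+2} at x^n;
x y'(x) has coefficient n a_n at x^n (shift);
-5 y(x) has coefficient -5 a_n at x^n.
Matching x^n: (n+2)(n+1) a_{n+2} + (n - 5) a_n = 0.
Thus a_{n+2} = (-n + 5) / ((n+1)(n+2)) * a_n.

Check with a_0 = -1, a_1 = 0 (apply the recurrence for n = 0, 1, 2, 3): a_0 = -1, a_1 = 0, a_2 = -5/2, a_3 = 0, a_4 = -5/8, a_5 = 0.

a_(n+2) = (-n + 5) / ((n+1)(n+2)) * a_n; check: a_0 = -1, a_1 = 0, a_2 = -5/2, a_3 = 0, a_4 = -5/8, a_5 = 0


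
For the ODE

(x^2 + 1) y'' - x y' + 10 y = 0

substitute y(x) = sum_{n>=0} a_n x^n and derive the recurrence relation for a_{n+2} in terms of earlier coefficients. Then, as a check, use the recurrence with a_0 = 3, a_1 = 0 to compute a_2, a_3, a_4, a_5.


Substitute y = sum_n a_n x^n.
(1 + 1 x^2) y'' contributes (n+2)(n+1) a_{n+2} + n(n-1) a_n at x^n.
-x y'(x) contributes -n a_n at x^n.
10 y(x) contributes 10 a_n at x^n.
Matching x^n: (n+2)(n+1) a_{n+2} + (n(n-1) - n + 10) a_n = 0.
Thus a_{n+2} = (-n(n-1) + n - 10) / ((n+1)(n+2)) * a_n.

Check with a_0 = 3, a_1 = 0 (apply the recurrence for n = 0, 1, 2, 3): a_0 = 3, a_1 = 0, a_2 = -15, a_3 = 0, a_4 = 25/2, a_5 = 0.

a_(n+2) = (-n(n-1) + n - 10) / ((n+1)(n+2)) * a_n; check: a_0 = 3, a_1 = 0, a_2 = -15, a_3 = 0, a_4 = 25/2, a_5 = 0


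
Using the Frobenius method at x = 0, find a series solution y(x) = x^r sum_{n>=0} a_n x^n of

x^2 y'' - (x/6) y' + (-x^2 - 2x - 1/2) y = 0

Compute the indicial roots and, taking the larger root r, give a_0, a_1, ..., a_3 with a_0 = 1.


Write in Frobenius form y'' + (p(x)/x) y' + (q(x)/x^2) y = 0:
  p(x) = -1/6,  q(x) = -x^2 - 2x - 1/2.
Indicial equation: r(r-1) + (-1/6) r + (-1/2) = 0 -> roots r_1 = 3/2, r_2 = -1/3.
Take r = r_1 = 3/2. Let y(x) = x^r sum_{n>=0} a_n x^n with a_0 = 1.
Substitute y = x^r sum a_n x^n and match x^{r+n}. The recurrence is
  D(n) a_n - 2 a_{n-1} - 1 a_{n-2} = 0,  where D(n) = (r+n)(r+n-1) + (-1/6)(r+n) + (-1/2).
  a_n = [2 a_{n-1} + 1 a_{n-2}] / D(n).
Since the indicial polynomial factors as (r - r_1)(r - r_2), D(n) = (r_1 + n - r_1)(r_1 + n - r_2) = n(n + 11/6).
Evaluating step by step (a_0 = 1):
  n = 1: D(1) = 1(1 + 11/6) = 17/6; numerator = 2(1) = 2; a_1 = (2)/(17/6) = 12/17
  n = 2: D(2) = 2(2 + 11/6) = 23/3; numerator = 2(12/17) + 1(1) = 41/17; a_2 = (41/17)/(23/3) = 123/391
  n = 3: D(3) = 3(3 + 11/6) = 29/2; numerator = 2(123/391) + 1(12/17) = 522/391; a_3 = (522/391)/(29/2) = 36/391

r = 3/2; a_0 = 1; a_1 = 12/17; a_2 = 123/391; a_3 = 36/391


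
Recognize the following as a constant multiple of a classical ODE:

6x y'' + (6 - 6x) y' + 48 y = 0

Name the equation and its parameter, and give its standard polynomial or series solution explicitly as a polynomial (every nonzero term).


All three coefficients share the factor 6; dividing through by 6 gives  x y'' + (1 - x) y' + 8 y = 0.
This matches the Laguerre equation x y'' + (1 - x) y' + n y = 0 with n = 8; the polynomial solution is L_8(x).
With y = sum_k a_k x^k, matching x^k gives (k+1)k a_{k+1} + (k+1) a_{k+1} - k a_k + n a_k = 0, i.e. (k+1)^2 a_{k+1} = (k - n) a_k = (k - 8) a_k. The right side vanishes at k = 8, so the series terminates at degree 8.
Standard normalization L_n(0) = 1 gives a_0 = 1. Work upward with a_{k+1} = (k - 8) a_k / (k+1)^2:
  a_1 = (0 - 8)(1) / 1^2 = -8/1 = -8
  a_2 = (1 - 8)(-8) / 2^2 = 56/4 = 14
  a_3 = (2 - 8)(14) / 3^2 = -84/9 = -28/3
  a_4 = (3 - 8)(-28/3) / 4^2 = (140/3)/16 = 35/12
  a_5 = (4 - 8)(35/12) / 5^2 = (-35/3)/25 = -7/15
  a_6 = (5 - 8)(-7/15) / 6^2 = (7/5)/36 = 7/180
  a_7 = (6 - 8)(7/180) / 7^2 = (-7/90)/49 = -1/630
  a_8 = (7 - 8)(-1/630) / 8^2 = (1/630)/64 = 1/40320
Hence L_8(x) = x^8/40320 - x^7/630 + 7 x^6/180 - 7 x^5/15 + 35 x^4/12 - 28 x^3/3 + 14 x^2 - 8 x + 1.

L_8(x); series = x^8/40320 - x^7/630 + 7 x^6/180 - 7 x^5/15 + 35 x^4/12 - 28 x^3/3 + 14 x^2 - 8 x + 1


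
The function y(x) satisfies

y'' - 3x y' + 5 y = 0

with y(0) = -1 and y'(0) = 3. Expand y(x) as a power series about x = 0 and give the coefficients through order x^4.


Ansatz: y(x) = sum_{n>=0} a_n x^n, so y'(x) = sum_{n>=1} n a_n x^(n-1) and y''(x) = sum_{n>=2} n(n-1) a_n x^(n-2).
Substitute into P(x) y'' + Q(x) y' + R(x) y = 0 with P(x) = 1, Q(x) = -3x, R(x) = 5, and match powers of x.
Initial conditions: a_0 = -1, a_1 = 3.
Setting the coefficient of each power of x to zero and solving order by order (substituting the coefficients already found):
  x^0: 2 a_2 + 5 a_0 = 0  ->  2 a_2 = -5 a_0 = 5  ->  a_2 = 5/2
  x^1: 6 a_3 + 2 a_1 = 0  ->  6 a_3 = -2 a_1 = -6  ->  a_3 = -1
  x^2: 12 a_4 - a_2 = 0  ->  12 a_4 = a_2 = 5/2  ->  a_4 = 5/24
Truncated series: y(x) = -1 + 3 x + (5/2) x^2 - x^3 + (5/24) x^4 + O(x^5).

a_0 = -1; a_1 = 3; a_2 = 5/2; a_3 = -1; a_4 = 5/24
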